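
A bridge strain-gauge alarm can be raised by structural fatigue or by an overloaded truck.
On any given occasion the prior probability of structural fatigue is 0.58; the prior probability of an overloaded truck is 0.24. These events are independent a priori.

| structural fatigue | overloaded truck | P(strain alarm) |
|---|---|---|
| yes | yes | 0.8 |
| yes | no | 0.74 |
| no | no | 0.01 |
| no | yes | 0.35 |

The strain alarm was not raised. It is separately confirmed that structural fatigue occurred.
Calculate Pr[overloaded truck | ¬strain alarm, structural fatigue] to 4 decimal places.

Pr[overloaded truck | ¬strain alarm, structural fatigue] ≈ 0.1954

P(¬strain alarm | structural fatigue) = 0.26×0.76 + 0.2×0.24 = 0.197600 + 0.048000 = 0.245600
Restricting to configurations with overloaded truck present: 0.2×0.24 = 0.048000.
Hence the posterior is 0.048000/0.245600 ≈ 0.1954.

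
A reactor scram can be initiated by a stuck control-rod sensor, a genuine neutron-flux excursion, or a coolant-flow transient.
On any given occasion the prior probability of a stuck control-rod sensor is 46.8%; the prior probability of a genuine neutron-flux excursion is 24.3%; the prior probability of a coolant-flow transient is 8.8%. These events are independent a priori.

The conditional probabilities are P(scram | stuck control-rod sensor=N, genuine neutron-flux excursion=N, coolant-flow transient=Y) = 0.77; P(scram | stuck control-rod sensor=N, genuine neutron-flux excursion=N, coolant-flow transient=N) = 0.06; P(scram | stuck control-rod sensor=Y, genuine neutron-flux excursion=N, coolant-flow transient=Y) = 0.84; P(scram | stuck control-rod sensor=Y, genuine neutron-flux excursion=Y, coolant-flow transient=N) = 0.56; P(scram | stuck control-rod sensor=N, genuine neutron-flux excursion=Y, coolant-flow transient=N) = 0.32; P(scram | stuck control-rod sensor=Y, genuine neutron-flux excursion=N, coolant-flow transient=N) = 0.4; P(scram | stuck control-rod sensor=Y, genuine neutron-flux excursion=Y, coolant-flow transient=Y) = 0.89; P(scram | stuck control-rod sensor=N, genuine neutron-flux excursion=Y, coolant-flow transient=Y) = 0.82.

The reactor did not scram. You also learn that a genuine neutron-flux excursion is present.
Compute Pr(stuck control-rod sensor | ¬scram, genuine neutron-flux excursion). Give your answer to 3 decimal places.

By total probability over the 4 (stuck control-rod sensor, coolant-flow transient) configurations:
  P(¬scram | genuine neutron-flux excursion) = 0.68×0.532×0.912 + 0.18×0.532×0.088 + 0.44×0.468×0.912 + 0.11×0.468×0.088
        = 0.329925 + 0.008427 + 0.187799 + 0.004530 = 0.530681
Configurations with stuck control-rod sensor contribute 0.192329, so
  P(stuck control-rod sensor | ¬scram, genuine neutron-flux excursion) = 0.192329 / 0.530681 ≈ 0.362

Pr(stuck control-rod sensor | ¬scram, genuine neutron-flux excursion) ≈ 0.362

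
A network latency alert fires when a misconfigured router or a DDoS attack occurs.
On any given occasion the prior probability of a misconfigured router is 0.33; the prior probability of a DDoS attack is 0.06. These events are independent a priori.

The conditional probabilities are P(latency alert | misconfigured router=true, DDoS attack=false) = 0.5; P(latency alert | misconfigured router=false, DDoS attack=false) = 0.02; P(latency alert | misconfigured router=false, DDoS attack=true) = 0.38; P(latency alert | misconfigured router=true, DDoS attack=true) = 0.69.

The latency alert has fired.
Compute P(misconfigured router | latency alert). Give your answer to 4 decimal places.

P(misconfigured router | latency alert) ≈ 0.8583

Numerator (weight on configurations with misconfigured router): 0.155100 + 0.013662 = 0.168762
Denominator P(latency alert): 0.02·0.67·0.94 + 0.38·0.67·0.06 + 0.5·0.33·0.94 + 0.69·0.33·0.06 = 0.196634
P(misconfigured router | latency alert) = 0.168762/0.196634 ≈ 0.8583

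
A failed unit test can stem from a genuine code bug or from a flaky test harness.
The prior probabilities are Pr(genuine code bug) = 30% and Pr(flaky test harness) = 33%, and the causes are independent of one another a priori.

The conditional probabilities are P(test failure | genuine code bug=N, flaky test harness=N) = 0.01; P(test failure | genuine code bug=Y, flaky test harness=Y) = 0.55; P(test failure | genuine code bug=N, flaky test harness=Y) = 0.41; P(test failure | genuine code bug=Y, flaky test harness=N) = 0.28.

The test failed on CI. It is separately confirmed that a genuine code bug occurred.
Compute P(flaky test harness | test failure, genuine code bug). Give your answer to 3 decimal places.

P(flaky test harness | test failure, genuine code bug) ≈ 0.492

Numerator (weight on configurations with flaky test harness): 0.55·0.33 = 0.181500
The normalizing constant is 0.28·0.67 + 0.55·0.33 = 0.369100
P(flaky test harness | test failure, genuine code bug) = 0.181500/0.369100 ≈ 0.492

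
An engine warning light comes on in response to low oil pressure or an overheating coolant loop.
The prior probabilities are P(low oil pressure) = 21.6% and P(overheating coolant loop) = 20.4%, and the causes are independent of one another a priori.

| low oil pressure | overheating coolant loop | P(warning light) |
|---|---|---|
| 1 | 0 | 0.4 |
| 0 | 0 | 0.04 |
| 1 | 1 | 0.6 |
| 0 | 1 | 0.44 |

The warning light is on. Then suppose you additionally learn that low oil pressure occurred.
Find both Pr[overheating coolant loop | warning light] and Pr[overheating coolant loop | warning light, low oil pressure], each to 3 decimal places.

P(warning light) = 0.04*0.784*0.796 + 0.44*0.784*0.204 + 0.4*0.216*0.796 + 0.6*0.216*0.204 = 0.024963 + 0.070372 + 0.068774 + 0.026438 = 0.190547
Of this, 0.096810 comes from 0.070372 + 0.026438 (the overheating coolant loop=true cases).
P(overheating coolant loop | warning light) = 0.096810 / 0.190547 ≈ 0.508

Now condition on the additional information:
P(warning light | low oil pressure) = 0.4×0.796 + 0.6×0.204 = 0.318400 + 0.122400 = 0.440800
Restricting to configurations with overheating coolant loop present: 0.6×0.204 = 0.122400.
Hence the posterior is 0.122400/0.440800 ≈ 0.278.
The drop from 0.508 to 0.278 is the explaining-away (discounting) effect.

Pr[overheating coolant loop | warning light] ≈ 0.508; Pr[overheating coolant loop | warning light, low oil pressure] ≈ 0.278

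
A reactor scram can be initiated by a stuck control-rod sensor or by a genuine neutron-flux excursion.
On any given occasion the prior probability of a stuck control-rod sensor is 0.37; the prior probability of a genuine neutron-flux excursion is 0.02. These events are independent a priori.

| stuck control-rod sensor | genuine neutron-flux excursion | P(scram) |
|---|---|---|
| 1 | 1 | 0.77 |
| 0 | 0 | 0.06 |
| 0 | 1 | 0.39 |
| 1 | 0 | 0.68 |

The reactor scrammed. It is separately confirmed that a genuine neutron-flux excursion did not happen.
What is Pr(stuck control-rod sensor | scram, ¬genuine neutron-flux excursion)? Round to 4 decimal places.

Pr(stuck control-rod sensor | scram, ¬genuine neutron-flux excursion) ≈ 0.8694

For the numerator, keep only stuck control-rod sensor=true terms: 0.68*0.37 = 0.251600
Denominator P(scram | ¬genuine neutron-flux excursion): 0.06*0.63 + 0.68*0.37 = 0.289400
Posterior = 0.251600 / 0.289400 ≈ 0.8694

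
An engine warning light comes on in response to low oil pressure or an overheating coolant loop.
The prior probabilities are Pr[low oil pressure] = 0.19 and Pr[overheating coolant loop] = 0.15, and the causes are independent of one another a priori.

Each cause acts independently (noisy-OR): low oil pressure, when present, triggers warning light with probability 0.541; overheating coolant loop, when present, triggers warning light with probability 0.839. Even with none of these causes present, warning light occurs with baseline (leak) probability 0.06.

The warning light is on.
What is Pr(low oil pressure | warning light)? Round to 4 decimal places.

Pr(low oil pressure | warning light) ≈ 0.4504

Under noisy-OR, P(warning light | causes) = 1 − (1−0.06)·∏(1−qᵢ) over the active causes.
By total probability over the 4 (low oil pressure, overheating coolant loop) configurations:
  P(warning light) = 0.06×0.81×0.85 + 0.84866×0.81×0.15 + 0.56854×0.19×0.85 + 0.930535×0.19×0.15
        = 0.041310 + 0.103112 + 0.091819 + 0.026520 = 0.262761
The terms with low oil pressure present sum to 0.118339, so
  P(low oil pressure | warning light) = 0.118339 / 0.262761 ≈ 0.4504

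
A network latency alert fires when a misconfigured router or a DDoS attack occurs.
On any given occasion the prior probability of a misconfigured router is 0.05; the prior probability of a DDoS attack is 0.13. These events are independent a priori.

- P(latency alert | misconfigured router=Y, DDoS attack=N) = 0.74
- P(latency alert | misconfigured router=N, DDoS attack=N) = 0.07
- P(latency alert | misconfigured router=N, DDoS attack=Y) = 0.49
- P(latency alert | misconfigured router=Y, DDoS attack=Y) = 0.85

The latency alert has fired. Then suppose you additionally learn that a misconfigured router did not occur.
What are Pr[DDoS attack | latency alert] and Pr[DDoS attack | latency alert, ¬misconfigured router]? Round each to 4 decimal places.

Pr[DDoS attack | latency alert] ≈ 0.4231; Pr[DDoS attack | latency alert, ¬misconfigured router] ≈ 0.5112

Enumerate the 4 (misconfigured router, DDoS attack) configurations and weight by the priors:
  P(latency alert) = 0.07·0.95·0.87 + 0.49·0.95·0.13 + 0.74·0.05·0.87 + 0.85·0.05·0.13
        = 0.057855 + 0.060515 + 0.032190 + 0.005525 = 0.156085
The terms with DDoS attack present sum to 0.066040, so
  P(DDoS attack | latency alert) = 0.066040 / 0.156085 ≈ 0.4231

Now also conditioning on misconfigured router≠true:
P(latency alert | ¬misconfigured router) = 0.07*0.87 + 0.49*0.13 = 0.060900 + 0.063700 = 0.124600
Of this, 0.063700 comes from 0.49*0.13 (the DDoS attack=true cases).
Hence the posterior is 0.063700/0.124600 ≈ 0.5112.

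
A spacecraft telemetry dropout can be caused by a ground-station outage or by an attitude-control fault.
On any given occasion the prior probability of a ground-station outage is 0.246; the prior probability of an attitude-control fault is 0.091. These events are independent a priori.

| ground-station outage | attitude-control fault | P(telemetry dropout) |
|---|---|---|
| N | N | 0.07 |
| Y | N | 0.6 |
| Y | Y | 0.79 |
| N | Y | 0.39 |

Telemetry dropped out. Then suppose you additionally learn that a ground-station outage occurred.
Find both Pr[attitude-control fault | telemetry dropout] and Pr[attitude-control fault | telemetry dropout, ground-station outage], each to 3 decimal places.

P(telemetry dropout) = 0.07·0.754·0.909 + 0.39·0.754·0.091 + 0.6·0.246·0.909 + 0.79·0.246·0.091 = 0.047977 + 0.026759 + 0.134168 + 0.017685 = 0.226589
The attitude-control fault-present share is 0.026759 + 0.017685 = 0.044444.
P(attitude-control fault | telemetry dropout) = 0.044444 / 0.226589 ≈ 0.196

Now condition on the additional information:
Numerator (weight on configurations with attitude-control fault): 0.79×0.091 = 0.071890
Denominator P(telemetry dropout | ground-station outage): 0.6×0.909 + 0.79×0.091 = 0.617290
P(attitude-control fault | telemetry dropout, ground-station outage) = 0.071890/0.617290 ≈ 0.116
— ground-station outage explains away the evidence for attitude-control fault.

Pr[attitude-control fault | telemetry dropout] ≈ 0.196; Pr[attitude-control fault | telemetry dropout, ground-station outage] ≈ 0.116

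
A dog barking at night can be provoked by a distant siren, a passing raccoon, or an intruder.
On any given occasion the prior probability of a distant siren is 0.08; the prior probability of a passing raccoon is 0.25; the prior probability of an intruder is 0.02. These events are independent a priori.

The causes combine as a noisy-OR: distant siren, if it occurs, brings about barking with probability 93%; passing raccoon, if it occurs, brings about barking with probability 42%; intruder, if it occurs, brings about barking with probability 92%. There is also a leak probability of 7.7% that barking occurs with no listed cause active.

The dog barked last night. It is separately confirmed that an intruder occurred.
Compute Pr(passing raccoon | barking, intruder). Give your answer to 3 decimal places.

Under noisy-OR, P(barking | causes) = 1 − (1−0.077)·∏(1−qᵢ) over the active causes.
For the numerator, keep only passing raccoon=true terms: 0.220150 + 0.019940 = 0.240090
Denominator P(barking | intruder): 0.92616·0.92·0.75 + 0.957173·0.92·0.25 + 0.994831·0.08·0.75 + 0.997002·0.08·0.25 = 0.938830
Posterior = 0.240090 / 0.938830 ≈ 0.256

Pr(passing raccoon | barking, intruder) ≈ 0.256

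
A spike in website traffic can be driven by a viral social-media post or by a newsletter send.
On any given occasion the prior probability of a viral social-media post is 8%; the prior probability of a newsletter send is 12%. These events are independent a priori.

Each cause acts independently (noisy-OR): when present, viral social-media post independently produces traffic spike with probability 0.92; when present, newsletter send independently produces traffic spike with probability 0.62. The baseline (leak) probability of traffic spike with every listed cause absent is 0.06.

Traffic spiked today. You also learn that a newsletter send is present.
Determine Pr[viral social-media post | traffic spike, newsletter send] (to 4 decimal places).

Under noisy-OR, P(traffic spike | causes) = 1 − (1−0.06)·∏(1−qᵢ) over the active causes.
P(traffic spike | newsletter send) = 0.6428×0.92 + 0.971424×0.08 = 0.591376 + 0.077714 = 0.669090
Of this, 0.077714 comes from 0.971424×0.08 (the viral social-media post=true cases).
P(viral social-media post | traffic spike, newsletter send) = 0.077714 / 0.669090 ≈ 0.1161

Pr[viral social-media post | traffic spike, newsletter send] ≈ 0.1161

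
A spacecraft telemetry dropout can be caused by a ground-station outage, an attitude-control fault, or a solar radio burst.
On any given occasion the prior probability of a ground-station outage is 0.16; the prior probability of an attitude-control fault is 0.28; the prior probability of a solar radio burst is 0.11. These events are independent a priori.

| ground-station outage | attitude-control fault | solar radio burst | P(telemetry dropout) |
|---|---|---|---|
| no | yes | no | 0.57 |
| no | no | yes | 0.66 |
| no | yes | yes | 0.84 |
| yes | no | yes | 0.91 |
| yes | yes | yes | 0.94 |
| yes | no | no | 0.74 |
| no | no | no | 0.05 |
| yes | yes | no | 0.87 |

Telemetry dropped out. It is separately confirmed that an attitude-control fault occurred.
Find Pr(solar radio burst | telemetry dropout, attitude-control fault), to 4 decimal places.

Numerator (weight on configurations with solar radio burst): 0.077616 + 0.016544 = 0.094160
Normalizer over all consistent configurations: 0.57·0.84·0.89 + 0.84·0.84·0.11 + 0.87·0.16·0.89 + 0.94·0.16·0.11 = 0.644180
P(solar radio burst | telemetry dropout, attitude-control fault) = 0.094160/0.644180 ≈ 0.1462

Pr(solar radio burst | telemetry dropout, attitude-control fault) ≈ 0.1462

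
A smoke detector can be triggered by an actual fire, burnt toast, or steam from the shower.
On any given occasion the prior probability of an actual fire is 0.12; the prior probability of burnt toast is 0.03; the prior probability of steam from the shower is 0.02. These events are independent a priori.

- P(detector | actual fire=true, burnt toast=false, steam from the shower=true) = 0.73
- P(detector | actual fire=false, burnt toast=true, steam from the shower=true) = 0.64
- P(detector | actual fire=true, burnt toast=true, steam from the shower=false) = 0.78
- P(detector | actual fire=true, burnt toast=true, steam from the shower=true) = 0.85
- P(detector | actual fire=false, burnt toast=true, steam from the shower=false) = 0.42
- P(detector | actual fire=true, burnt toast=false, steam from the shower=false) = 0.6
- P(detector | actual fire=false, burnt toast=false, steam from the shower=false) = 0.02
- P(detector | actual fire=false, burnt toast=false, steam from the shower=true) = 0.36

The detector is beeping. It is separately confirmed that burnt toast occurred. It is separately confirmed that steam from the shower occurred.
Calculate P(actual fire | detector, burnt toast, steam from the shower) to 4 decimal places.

P(detector | burnt toast, steam from the shower) = 0.64×0.88 + 0.85×0.12 = 0.563200 + 0.102000 = 0.665200
Restricting to configurations with actual fire present: 0.85×0.12 = 0.102000.
Hence the posterior is 0.102000/0.665200 ≈ 0.1533.

P(actual fire | detector, burnt toast, steam from the shower) ≈ 0.1533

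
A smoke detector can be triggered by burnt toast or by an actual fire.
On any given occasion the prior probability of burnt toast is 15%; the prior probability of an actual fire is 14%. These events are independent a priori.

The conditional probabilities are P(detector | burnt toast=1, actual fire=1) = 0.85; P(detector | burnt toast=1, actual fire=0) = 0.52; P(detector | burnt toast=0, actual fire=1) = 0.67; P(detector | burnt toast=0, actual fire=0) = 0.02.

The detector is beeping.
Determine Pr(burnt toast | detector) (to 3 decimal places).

Sum P(detector|·) weighted by the priors over the 4 (burnt toast, actual fire) configurations:
  P(detector) = 0.02×0.85×0.86 + 0.67×0.85×0.14 + 0.52×0.15×0.86 + 0.85×0.15×0.14
        = 0.014620 + 0.079730 + 0.067080 + 0.017850 = 0.179280
Configurations with burnt toast contribute 0.084930, so
  P(burnt toast | detector) = 0.084930 / 0.179280 ≈ 0.474

Pr(burnt toast | detector) ≈ 0.474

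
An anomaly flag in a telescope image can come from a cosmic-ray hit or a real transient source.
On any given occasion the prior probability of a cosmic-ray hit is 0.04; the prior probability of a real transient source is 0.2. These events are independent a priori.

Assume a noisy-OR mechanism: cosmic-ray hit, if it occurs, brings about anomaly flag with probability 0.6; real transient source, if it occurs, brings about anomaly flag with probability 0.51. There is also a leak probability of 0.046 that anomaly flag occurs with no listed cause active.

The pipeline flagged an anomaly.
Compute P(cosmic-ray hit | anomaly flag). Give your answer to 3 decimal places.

Under noisy-OR, P(anomaly flag | causes) = 1 − (1−0.046)·∏(1−qᵢ) over the active causes.
Numerator (weight on configurations with cosmic-ray hit): 0.019789 + 0.006504 = 0.026293
Denominator P(anomaly flag): 0.046*0.96*0.8 + 0.53254*0.96*0.2 + 0.6184*0.04*0.8 + 0.813016*0.04*0.2 = 0.163869
Posterior = 0.026293 / 0.163869 ≈ 0.160

P(cosmic-ray hit | anomaly flag) ≈ 0.160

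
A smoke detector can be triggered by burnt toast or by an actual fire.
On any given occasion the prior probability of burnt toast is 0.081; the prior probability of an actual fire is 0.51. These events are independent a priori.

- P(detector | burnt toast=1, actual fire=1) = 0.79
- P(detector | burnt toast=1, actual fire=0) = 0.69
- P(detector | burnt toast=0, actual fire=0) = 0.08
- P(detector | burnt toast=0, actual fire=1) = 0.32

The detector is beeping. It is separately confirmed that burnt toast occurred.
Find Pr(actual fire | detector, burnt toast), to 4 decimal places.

Enumerate both values of actual fire and weight by the priors:
  P(detector | burnt toast) = 0.69×0.49 + 0.79×0.51
        = 0.338100 + 0.402900 = 0.741000
Keeping only the actual fire-present terms gives 0.402900, so
  P(actual fire | detector, burnt toast) = 0.402900 / 0.741000 ≈ 0.5437

Pr(actual fire | detector, burnt toast) ≈ 0.5437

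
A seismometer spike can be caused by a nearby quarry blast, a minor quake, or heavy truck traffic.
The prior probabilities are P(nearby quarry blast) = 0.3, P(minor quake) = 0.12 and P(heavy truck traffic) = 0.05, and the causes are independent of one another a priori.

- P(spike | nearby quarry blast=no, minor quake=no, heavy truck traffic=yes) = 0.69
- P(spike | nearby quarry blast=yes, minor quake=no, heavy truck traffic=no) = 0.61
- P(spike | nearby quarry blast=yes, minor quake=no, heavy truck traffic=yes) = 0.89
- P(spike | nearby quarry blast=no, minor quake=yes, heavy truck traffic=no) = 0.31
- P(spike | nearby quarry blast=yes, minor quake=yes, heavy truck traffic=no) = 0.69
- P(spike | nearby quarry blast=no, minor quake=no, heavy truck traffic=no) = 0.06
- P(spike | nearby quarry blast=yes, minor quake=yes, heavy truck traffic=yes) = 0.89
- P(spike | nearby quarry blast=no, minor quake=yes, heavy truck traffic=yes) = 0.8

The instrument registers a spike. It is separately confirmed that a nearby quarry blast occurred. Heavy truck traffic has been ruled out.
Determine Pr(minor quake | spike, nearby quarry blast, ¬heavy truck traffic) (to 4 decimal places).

Pr(minor quake | spike, nearby quarry blast, ¬heavy truck traffic) ≈ 0.1336

P(spike | nearby quarry blast, ¬heavy truck traffic) = 0.61×0.88 + 0.69×0.12 = 0.536800 + 0.082800 = 0.619600
The minor quake-present share is 0.69×0.12 = 0.082800.
Hence the posterior is 0.082800/0.619600 ≈ 0.1336.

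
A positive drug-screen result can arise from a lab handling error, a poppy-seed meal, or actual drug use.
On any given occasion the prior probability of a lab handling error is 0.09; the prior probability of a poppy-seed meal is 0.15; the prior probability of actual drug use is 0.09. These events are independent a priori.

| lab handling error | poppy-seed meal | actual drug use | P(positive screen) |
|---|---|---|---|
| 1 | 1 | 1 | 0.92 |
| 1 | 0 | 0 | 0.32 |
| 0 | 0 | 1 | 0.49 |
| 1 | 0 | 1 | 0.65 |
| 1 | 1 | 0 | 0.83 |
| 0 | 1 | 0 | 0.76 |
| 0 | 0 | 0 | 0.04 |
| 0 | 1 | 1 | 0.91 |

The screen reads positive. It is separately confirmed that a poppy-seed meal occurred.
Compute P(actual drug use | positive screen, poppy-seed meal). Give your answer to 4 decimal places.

P(positive screen | poppy-seed meal) = 0.76*0.91*0.91 + 0.91*0.91*0.09 + 0.83*0.09*0.91 + 0.92*0.09*0.09 = 0.629356 + 0.074529 + 0.067977 + 0.007452 = 0.779314
The actual drug use-present share is 0.074529 + 0.007452 = 0.081981.
P(actual drug use | positive screen, poppy-seed meal) = 0.081981 / 0.779314 ≈ 0.1052

P(actual drug use | positive screen, poppy-seed meal) ≈ 0.1052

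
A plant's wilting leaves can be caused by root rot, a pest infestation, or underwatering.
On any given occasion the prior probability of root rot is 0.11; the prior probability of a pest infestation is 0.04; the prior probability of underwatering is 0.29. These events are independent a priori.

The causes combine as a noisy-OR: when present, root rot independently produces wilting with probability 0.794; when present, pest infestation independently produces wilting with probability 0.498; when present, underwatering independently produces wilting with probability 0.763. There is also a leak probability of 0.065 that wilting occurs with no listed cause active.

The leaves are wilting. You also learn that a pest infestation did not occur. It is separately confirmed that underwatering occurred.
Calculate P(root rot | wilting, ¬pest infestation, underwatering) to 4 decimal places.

Under noisy-OR, P(wilting | causes) = 1 − (1−0.065)·∏(1−qᵢ) over the active causes.
P(wilting | ¬pest infestation, underwatering) = 0.778405·0.89 + 0.954351·0.11 = 0.692780 + 0.104979 = 0.797759
Of this, 0.104979 comes from 0.954351·0.11 (the root rot=true cases).
So P(root rot | wilting, ¬pest infestation, underwatering) = 0.104979/0.797759 ≈ 0.1316.

P(root rot | wilting, ¬pest infestation, underwatering) ≈ 0.1316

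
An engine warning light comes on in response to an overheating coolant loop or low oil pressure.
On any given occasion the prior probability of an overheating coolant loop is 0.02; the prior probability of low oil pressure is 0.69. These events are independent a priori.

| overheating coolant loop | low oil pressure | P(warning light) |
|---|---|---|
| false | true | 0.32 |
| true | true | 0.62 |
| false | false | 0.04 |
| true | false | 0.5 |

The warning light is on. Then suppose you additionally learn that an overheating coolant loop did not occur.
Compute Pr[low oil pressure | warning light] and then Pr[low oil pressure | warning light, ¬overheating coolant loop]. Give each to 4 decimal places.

P(warning light) = 0.04*0.98*0.31 + 0.32*0.98*0.69 + 0.5*0.02*0.31 + 0.62*0.02*0.69 = 0.012152 + 0.216384 + 0.003100 + 0.008556 = 0.240192
Restricting to configurations with low oil pressure present: 0.216384 + 0.008556 = 0.224940.
So P(low oil pressure | warning light) = 0.224940/0.240192 ≈ 0.9365.

With the extra evidence:
By total probability over both values of low oil pressure:
  P(warning light | ¬overheating coolant loop) = 0.04*0.31 + 0.32*0.69
        = 0.012400 + 0.220800 = 0.233200
Keeping only the low oil pressure-present terms gives 0.220800, so
  P(low oil pressure | warning light, ¬overheating coolant loop) = 0.220800 / 0.233200 ≈ 0.9468
With overheating coolant loop excluded, low oil pressure must carry more of the explanatory weight for the warning light.

Pr[low oil pressure | warning light] ≈ 0.9365; Pr[low oil pressure | warning light, ¬overheating coolant loop] ≈ 0.9468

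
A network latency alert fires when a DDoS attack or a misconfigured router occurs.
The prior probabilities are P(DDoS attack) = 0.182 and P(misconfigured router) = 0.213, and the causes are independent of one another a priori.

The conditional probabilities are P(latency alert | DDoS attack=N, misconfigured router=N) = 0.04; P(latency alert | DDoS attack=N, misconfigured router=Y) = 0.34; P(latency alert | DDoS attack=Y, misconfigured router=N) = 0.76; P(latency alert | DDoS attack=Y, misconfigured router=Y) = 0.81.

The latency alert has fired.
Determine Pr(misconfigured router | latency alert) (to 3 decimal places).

For the numerator, keep only misconfigured router=true terms: 0.059240 + 0.031400 = 0.090640
The normalizing constant is 0.04×0.818×0.787 + 0.34×0.818×0.213 + 0.76×0.182×0.787 + 0.81×0.182×0.213 = 0.225249
Posterior = 0.090640 / 0.225249 ≈ 0.402

Pr(misconfigured router | latency alert) ≈ 0.402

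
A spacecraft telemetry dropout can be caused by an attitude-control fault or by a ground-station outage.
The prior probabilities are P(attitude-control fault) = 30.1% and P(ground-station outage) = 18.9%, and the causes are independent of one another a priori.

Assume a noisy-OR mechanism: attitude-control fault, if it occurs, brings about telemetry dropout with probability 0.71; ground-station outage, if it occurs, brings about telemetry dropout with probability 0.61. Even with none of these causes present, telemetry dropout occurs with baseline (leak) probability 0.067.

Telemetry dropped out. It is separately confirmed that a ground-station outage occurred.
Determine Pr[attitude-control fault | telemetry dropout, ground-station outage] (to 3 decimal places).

Pr[attitude-control fault | telemetry dropout, ground-station outage] ≈ 0.377

Under noisy-OR, P(telemetry dropout | causes) = 1 − (1−0.067)·∏(1−qᵢ) over the active causes.
Weight on attitude-control fault=true, given the evidence: 0.894478·0.301 = 0.269238
The normalizing constant is 0.63613·0.699 + 0.894478·0.301 = 0.713893
Posterior = 0.269238 / 0.713893 ≈ 0.377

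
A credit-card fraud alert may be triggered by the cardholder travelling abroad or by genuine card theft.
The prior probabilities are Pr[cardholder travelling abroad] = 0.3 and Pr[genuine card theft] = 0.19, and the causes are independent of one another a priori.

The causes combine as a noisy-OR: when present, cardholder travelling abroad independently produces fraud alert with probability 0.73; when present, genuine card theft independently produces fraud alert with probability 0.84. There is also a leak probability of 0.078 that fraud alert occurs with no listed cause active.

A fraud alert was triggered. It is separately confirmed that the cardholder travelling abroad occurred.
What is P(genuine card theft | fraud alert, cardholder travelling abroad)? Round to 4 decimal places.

Under noisy-OR, P(fraud alert | causes) = 1 − (1−0.078)·∏(1−qᵢ) over the active causes.
For the numerator, keep only genuine card theft=true terms: 0.96017·0.19 = 0.182432
Denominator P(fraud alert | cardholder travelling abroad): 0.75106·0.81 + 0.96017·0.19 = 0.790791
P(genuine card theft | fraud alert, cardholder travelling abroad) = 0.182432/0.790791 ≈ 0.2307

P(genuine card theft | fraud alert, cardholder travelling abroad) ≈ 0.2307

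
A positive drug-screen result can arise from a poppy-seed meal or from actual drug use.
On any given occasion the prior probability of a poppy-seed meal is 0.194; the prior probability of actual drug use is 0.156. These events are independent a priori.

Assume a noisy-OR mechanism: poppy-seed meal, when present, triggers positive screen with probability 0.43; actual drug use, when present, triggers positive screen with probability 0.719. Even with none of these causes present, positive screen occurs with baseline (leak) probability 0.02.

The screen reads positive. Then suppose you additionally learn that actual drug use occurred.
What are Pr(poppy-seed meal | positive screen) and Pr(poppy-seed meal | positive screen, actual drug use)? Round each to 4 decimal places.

Under noisy-OR, P(positive screen | causes) = 1 − (1−0.02)·∏(1−qᵢ) over the active causes.
P(positive screen) = 0.02*0.806*0.844 + 0.72462*0.806*0.156 + 0.4414*0.194*0.844 + 0.843033*0.194*0.156 = 0.013605 + 0.091111 + 0.072273 + 0.025514 = 0.202503
Of this, 0.097787 comes from 0.072273 + 0.025514 (the poppy-seed meal=true cases).
Hence the posterior is 0.097787/0.202503 ≈ 0.4829.

Now condition on the additional information:
For the numerator, keep only poppy-seed meal=true terms: 0.843033*0.194 = 0.163548
The normalizing constant is 0.72462*0.806 + 0.843033*0.194 = 0.747592
Posterior = 0.163548 / 0.747592 ≈ 0.2188

Pr(poppy-seed meal | positive screen) ≈ 0.4829; Pr(poppy-seed meal | positive screen, actual drug use) ≈ 0.2188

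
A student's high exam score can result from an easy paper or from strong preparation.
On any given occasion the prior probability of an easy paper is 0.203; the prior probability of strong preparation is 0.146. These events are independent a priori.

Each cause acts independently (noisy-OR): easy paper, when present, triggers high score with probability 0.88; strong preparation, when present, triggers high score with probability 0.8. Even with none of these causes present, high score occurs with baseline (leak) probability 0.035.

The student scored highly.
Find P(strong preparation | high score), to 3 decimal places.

Under noisy-OR, P(high score | causes) = 1 − (1−0.035)·∏(1−qᵢ) over the active causes.
P(high score) = 0.035×0.797×0.854 + 0.807×0.797×0.146 + 0.8842×0.203×0.854 + 0.97684×0.203×0.146 = 0.023822 + 0.093904 + 0.153287 + 0.028952 = 0.299965
The strong preparation-present share is 0.093904 + 0.028952 = 0.122856.
Hence the posterior is 0.122856/0.299965 ≈ 0.410.

P(strong preparation | high score) ≈ 0.410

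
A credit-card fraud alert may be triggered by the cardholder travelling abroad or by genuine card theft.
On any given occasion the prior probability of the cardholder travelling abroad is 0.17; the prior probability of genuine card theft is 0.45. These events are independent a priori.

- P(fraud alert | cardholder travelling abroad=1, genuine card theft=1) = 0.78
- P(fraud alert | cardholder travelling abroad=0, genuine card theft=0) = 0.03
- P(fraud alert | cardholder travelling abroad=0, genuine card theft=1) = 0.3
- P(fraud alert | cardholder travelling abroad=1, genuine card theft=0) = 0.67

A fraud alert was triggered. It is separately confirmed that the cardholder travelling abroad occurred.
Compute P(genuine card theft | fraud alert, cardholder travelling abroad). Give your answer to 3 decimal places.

P(fraud alert | cardholder travelling abroad) = 0.67*0.55 + 0.78*0.45 = 0.368500 + 0.351000 = 0.719500
Restricting to configurations with genuine card theft present: 0.78*0.45 = 0.351000.
P(genuine card theft | fraud alert, cardholder travelling abroad) = 0.351000 / 0.719500 ≈ 0.488

P(genuine card theft | fraud alert, cardholder travelling abroad) ≈ 0.488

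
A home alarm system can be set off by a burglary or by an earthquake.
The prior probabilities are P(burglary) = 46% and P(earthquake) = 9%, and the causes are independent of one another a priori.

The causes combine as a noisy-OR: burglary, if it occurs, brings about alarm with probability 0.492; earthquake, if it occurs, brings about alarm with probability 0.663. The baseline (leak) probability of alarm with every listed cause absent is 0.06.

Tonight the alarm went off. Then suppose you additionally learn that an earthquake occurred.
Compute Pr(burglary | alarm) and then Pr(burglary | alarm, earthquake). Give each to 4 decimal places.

Under noisy-OR, P(alarm | causes) = 1 − (1−0.06)·∏(1−qᵢ) over the active causes.
Numerator (weight on configurations with burglary): 0.218710 + 0.034738 = 0.253448
The normalizing constant is 0.06*0.54*0.91 + 0.68322*0.54*0.09 + 0.52248*0.46*0.91 + 0.839076*0.46*0.09 = 0.316136
P(burglary | alarm) = 0.253448/0.316136 ≈ 0.8017

With the extra evidence:
For the numerator, keep only burglary=true terms: 0.839076·0.46 = 0.385975
Normalizer over all consistent configurations: 0.68322·0.54 + 0.839076·0.46 = 0.754914
Posterior = 0.385975 / 0.754914 ≈ 0.5113

Pr(burglary | alarm) ≈ 0.8017; Pr(burglary | alarm, earthquake) ≈ 0.5113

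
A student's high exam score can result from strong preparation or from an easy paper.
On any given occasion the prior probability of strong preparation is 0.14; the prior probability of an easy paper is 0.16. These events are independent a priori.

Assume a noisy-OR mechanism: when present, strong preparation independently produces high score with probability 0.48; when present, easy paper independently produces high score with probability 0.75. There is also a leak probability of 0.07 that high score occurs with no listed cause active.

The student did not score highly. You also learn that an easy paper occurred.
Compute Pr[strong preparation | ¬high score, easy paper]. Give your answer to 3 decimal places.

Pr[strong preparation | ¬high score, easy paper] ≈ 0.078

Under noisy-OR, P(high score | causes) = 1 − (1−0.07)·∏(1−qᵢ) over the active causes.
Weight on strong preparation=true, given the evidence: 0.1209·0.14 = 0.016926
Normalizer over all consistent configurations: 0.2325·0.86 + 0.1209·0.14 = 0.216876
Posterior = 0.016926 / 0.216876 ≈ 0.078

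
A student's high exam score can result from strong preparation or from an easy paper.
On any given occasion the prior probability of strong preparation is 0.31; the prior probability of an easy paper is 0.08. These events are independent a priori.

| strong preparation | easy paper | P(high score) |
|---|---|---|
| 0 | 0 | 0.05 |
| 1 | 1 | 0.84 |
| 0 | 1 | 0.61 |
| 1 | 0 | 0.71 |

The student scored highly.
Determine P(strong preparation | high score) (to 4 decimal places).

P(strong preparation | high score) ≈ 0.7735

P(high score) = 0.05*0.69*0.92 + 0.61*0.69*0.08 + 0.71*0.31*0.92 + 0.84*0.31*0.08 = 0.031740 + 0.033672 + 0.202492 + 0.020832 = 0.288736
Of this, 0.223324 comes from 0.202492 + 0.020832 (the strong preparation=true cases).
So P(strong preparation | high score) = 0.223324/0.288736 ≈ 0.7735.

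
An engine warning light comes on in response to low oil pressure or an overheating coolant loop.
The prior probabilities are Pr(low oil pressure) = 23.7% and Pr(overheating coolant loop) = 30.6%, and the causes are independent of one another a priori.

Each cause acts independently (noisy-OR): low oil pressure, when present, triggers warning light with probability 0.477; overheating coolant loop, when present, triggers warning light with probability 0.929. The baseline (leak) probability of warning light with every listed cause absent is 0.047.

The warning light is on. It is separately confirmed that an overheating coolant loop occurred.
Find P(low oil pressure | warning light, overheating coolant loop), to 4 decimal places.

P(low oil pressure | warning light, overheating coolant loop) ≈ 0.2432

Under noisy-OR, P(warning light | causes) = 1 − (1−0.047)·∏(1−qᵢ) over the active causes.
Sum P(warning light|·) weighted by the priors over both values of low oil pressure:
  P(warning light | overheating coolant loop) = 0.932337×0.763 + 0.964612×0.237
        = 0.711373 + 0.228613 = 0.939986
Keeping only the low oil pressure-present terms gives 0.228613, so
  P(low oil pressure | warning light, overheating coolant loop) = 0.228613 / 0.939986 ≈ 0.2432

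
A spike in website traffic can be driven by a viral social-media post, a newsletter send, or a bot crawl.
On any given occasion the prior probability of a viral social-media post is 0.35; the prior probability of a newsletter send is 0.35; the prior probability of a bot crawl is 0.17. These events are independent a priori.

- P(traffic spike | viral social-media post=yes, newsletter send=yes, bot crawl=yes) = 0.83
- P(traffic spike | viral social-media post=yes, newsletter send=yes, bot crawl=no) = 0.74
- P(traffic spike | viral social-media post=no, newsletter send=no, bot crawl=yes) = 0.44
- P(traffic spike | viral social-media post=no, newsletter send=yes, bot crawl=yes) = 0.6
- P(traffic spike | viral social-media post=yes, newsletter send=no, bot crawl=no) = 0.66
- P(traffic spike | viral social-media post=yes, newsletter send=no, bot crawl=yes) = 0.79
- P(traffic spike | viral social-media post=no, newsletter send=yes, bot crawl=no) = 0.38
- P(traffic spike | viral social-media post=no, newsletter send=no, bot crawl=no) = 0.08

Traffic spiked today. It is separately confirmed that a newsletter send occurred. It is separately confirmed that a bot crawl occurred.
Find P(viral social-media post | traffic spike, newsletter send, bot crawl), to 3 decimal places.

P(traffic spike | newsletter send, bot crawl) = 0.6*0.65 + 0.83*0.35 = 0.390000 + 0.290500 = 0.680500
The viral social-media post-present share is 0.83*0.35 = 0.290500.
So P(viral social-media post | traffic spike, newsletter send, bot crawl) = 0.290500/0.680500 ≈ 0.427.

P(viral social-media post | traffic spike, newsletter send, bot crawl) ≈ 0.427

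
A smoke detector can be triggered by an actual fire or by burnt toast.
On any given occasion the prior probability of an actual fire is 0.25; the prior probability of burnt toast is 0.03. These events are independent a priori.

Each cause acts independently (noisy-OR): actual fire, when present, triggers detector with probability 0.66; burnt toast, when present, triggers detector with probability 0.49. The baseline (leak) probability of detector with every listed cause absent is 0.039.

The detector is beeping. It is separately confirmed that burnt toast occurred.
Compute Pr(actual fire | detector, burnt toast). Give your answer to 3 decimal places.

Pr(actual fire | detector, burnt toast) ≈ 0.353

Under noisy-OR, P(detector | causes) = 1 − (1−0.039)·∏(1−qᵢ) over the active causes.
For the numerator, keep only actual fire=true terms: 0.833363·0.25 = 0.208341
Denominator P(detector | burnt toast): 0.50989·0.75 + 0.833363·0.25 = 0.590758
Posterior = 0.208341 / 0.590758 ≈ 0.353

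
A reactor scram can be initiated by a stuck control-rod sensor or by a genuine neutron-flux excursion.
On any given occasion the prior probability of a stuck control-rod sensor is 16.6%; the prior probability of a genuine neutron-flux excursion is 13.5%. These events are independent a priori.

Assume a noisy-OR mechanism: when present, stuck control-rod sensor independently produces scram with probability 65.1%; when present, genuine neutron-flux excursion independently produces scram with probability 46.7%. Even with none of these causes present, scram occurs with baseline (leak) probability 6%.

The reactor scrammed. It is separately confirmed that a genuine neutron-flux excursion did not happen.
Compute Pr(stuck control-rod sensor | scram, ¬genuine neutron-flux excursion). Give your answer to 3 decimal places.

Pr(stuck control-rod sensor | scram, ¬genuine neutron-flux excursion) ≈ 0.690

Under noisy-OR, P(scram | causes) = 1 − (1−0.06)·∏(1−qᵢ) over the active causes.
By total probability over both values of stuck control-rod sensor:
  P(scram | ¬genuine neutron-flux excursion) = 0.06×0.834 + 0.67194×0.166
        = 0.050040 + 0.111542 = 0.161582
Configurations with stuck control-rod sensor contribute 0.111542, so
  P(stuck control-rod sensor | scram, ¬genuine neutron-flux excursion) = 0.111542 / 0.161582 ≈ 0.690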